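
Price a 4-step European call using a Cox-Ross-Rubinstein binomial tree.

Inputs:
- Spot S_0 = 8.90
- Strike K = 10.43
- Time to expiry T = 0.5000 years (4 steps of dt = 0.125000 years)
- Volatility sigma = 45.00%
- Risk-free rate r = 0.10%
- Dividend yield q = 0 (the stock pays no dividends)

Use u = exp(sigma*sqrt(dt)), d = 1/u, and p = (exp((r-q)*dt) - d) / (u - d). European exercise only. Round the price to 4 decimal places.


dt = T/N = 0.125000
u = exp(sigma*sqrt(dt)) = 1.172454; d = 1/u = 0.852912
p = (exp((r-q)*dt) - d) / (u - d) = 0.460700
Discount per step: exp(-r*dt) = 0.999875
Stock lattice S(k, i) with i counting down-moves:
  k=0: S(0,0) = 8.9000
  k=1: S(1,0) = 10.4348; S(1,1) = 7.5909
  k=2: S(2,0) = 12.2344; S(2,1) = 8.9000; S(2,2) = 6.4744
  k=3: S(3,0) = 14.3442; S(3,1) = 10.4348; S(3,2) = 7.5909; S(3,3) = 5.5221
  k=4: S(4,0) = 16.8180; S(4,1) = 12.2344; S(4,2) = 8.9000; S(4,3) = 6.4744; S(4,4) = 4.7098
Terminal payoffs V(N, i) = max(S_T - K, 0):
  V(4,0) = 6.387960; V(4,1) = 1.804372; V(4,2) = 0.000000; V(4,3) = 0.000000; V(4,4) = 0.000000
Backward induction: V(k, i) = exp(-r*dt) * [p * V(k+1, i) + (1-p) * V(k+1, i+1)].
  V(3,0) = exp(-r*dt) * [p*6.387960 + (1-p)*1.804372] = 3.915542
  V(3,1) = exp(-r*dt) * [p*1.804372 + (1-p)*0.000000] = 0.831170
  V(3,2) = exp(-r*dt) * [p*0.000000 + (1-p)*0.000000] = 0.000000
  V(3,3) = exp(-r*dt) * [p*0.000000 + (1-p)*0.000000] = 0.000000
  V(2,0) = exp(-r*dt) * [p*3.915542 + (1-p)*0.831170] = 2.251859
  V(2,1) = exp(-r*dt) * [p*0.831170 + (1-p)*0.000000] = 0.382872
  V(2,2) = exp(-r*dt) * [p*0.000000 + (1-p)*0.000000] = 0.000000
  V(1,0) = exp(-r*dt) * [p*2.251859 + (1-p)*0.382872] = 1.243759
  V(1,1) = exp(-r*dt) * [p*0.382872 + (1-p)*0.000000] = 0.176367
  V(0,0) = exp(-r*dt) * [p*1.243759 + (1-p)*0.176367] = 0.668032

Answer: Price = V(0,0) = 0.6680


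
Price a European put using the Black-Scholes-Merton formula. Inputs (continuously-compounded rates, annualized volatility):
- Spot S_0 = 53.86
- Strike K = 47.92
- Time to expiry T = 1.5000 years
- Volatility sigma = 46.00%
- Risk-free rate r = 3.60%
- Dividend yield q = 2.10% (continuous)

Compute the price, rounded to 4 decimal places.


Answer: Price = 7.7495

Derivation:
d1 = (ln(S/K) + (r - q + 0.5*sigma^2) * T) / (sigma * sqrt(T)) = 0.52904565
d2 = d1 - sigma * sqrt(T) = -0.03433699
exp(-rT) = 0.94743211; exp(-qT) = 0.96899096
P = K * exp(-rT) * N(-d2) - S_0 * exp(-qT) * N(-d1)
N(-d1) = 0.29838689; N(-d2) = 0.51369579
P = 47.9200 * 0.94743211 * 0.51369579 - 53.8600 * 0.96899096 * 0.29838689 = 7.7495


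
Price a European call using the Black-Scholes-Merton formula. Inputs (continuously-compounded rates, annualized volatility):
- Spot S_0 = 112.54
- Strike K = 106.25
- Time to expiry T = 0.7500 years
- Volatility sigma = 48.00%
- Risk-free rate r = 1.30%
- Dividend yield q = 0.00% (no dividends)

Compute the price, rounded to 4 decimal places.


d1 = (ln(S/K) + (r - q + 0.5*sigma^2) * T) / (sigma * sqrt(T)) = 0.36965791
d2 = d1 - sigma * sqrt(T) = -0.04603429
exp(-rT) = 0.99029738; exp(-qT) = 1.00000000
C = S_0 * exp(-qT) * N(d1) - K * exp(-rT) * N(d2)
N(d1) = 0.64418130; N(d2) = 0.48164146
C = 112.5400 * 1.00000000 * 0.64418130 - 106.2500 * 0.99029738 * 0.48164146 = 21.8183

Answer: Price = 21.8183


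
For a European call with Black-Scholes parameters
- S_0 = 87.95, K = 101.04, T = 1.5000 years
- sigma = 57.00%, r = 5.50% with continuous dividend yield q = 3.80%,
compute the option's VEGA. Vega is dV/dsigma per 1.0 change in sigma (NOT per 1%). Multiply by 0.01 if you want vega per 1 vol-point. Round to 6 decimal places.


Answer: Vega = 39.889365

Derivation:
d1 = 0.1868301648; d2 = -0.5112744119
phi(d1) = 0.3920400451; exp(-qT) = 0.9445940694; exp(-rT) = 0.9208114379
Vega = S * exp(-qT) * phi(d1) * sqrt(T) = 87.9500 * 0.9445940694 * 0.3920400451 * 1.2247448714 = 39.889365


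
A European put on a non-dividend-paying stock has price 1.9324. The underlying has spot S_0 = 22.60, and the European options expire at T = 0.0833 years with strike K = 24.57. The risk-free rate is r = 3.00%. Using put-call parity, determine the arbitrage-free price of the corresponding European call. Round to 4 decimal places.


Answer: Call price = 0.0237

Derivation:
Put-call parity: C - P = S_0 * exp(-qT) - K * exp(-rT).
S_0 * exp(-qT) = 22.6000 * 1.00000000 = 22.60000000
K * exp(-rT) = 24.5700 * 0.99750412 = 24.50867623
C = P + S*exp(-qT) - K*exp(-rT)
C = 1.9324 + 22.60000000 - 24.50867623 = 0.0237


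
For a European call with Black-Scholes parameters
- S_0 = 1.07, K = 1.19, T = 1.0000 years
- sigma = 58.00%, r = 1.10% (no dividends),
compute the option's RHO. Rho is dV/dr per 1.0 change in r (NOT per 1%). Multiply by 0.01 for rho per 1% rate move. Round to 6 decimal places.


d1 = 0.1256988644; d2 = -0.4543011356
phi(d1) = 0.3958030122; exp(-qT) = 1.0000000000; exp(-rT) = 0.9890602788
N(d2) = 0.3248060494
Rho = K*T*exp(-rT)*N(d2) = 1.1900 * 1.0000 * 0.9890602788 * 0.3248060494 = 0.382291

Answer: Rho = 0.382291


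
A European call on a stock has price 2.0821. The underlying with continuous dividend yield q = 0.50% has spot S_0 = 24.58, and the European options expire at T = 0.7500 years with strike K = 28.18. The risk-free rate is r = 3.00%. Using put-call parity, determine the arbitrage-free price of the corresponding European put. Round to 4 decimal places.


Put-call parity: C - P = S_0 * exp(-qT) - K * exp(-rT).
S_0 * exp(-qT) = 24.5800 * 0.99625702 = 24.48799761
K * exp(-rT) = 28.1800 * 0.97775124 = 27.55302986
P = C - S*exp(-qT) + K*exp(-rT)
P = 2.0821 - 24.48799761 + 27.55302986 = 5.1471

Answer: Put price = 5.1471


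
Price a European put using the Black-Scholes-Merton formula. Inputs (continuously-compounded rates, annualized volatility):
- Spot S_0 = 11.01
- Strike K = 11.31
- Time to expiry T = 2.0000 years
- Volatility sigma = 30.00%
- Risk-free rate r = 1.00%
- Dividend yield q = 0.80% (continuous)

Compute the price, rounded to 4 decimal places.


d1 = (ln(S/K) + (r - q + 0.5*sigma^2) * T) / (sigma * sqrt(T)) = 0.15819549
d2 = d1 - sigma * sqrt(T) = -0.26606858
exp(-rT) = 0.98019867; exp(-qT) = 0.98412732
P = K * exp(-rT) * N(-d2) - S_0 * exp(-qT) * N(-d1)
N(-d1) = 0.43715138; N(-d2) = 0.60490680
P = 11.3100 * 0.98019867 * 0.60490680 - 11.0100 * 0.98412732 * 0.43715138 = 1.9694

Answer: Price = 1.9694


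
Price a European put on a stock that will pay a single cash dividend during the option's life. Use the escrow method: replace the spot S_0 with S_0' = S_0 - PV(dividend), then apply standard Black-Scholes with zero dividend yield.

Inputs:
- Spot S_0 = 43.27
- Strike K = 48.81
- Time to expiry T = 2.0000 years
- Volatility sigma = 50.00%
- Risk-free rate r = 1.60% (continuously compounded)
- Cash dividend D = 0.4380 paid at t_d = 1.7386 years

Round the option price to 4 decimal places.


PV(D) = D * exp(-r * t_d) = 0.4380 * 0.97256575 = 0.42598380
S_0' = S_0 - PV(D) = 43.2700 - 0.42598380 = 42.84401620
d1 = (ln(S_0'/K) + (r + sigma^2/2)*T) / (sigma*sqrt(T)) = 0.21443831
d2 = d1 - sigma*sqrt(T) = -0.49266848
exp(-rT) = 0.96850658
N(-d1) = 0.41510264; N(-d2) = 0.68887657
P = K * exp(-rT) * N(-d2) - S_0' * N(-d1) = 48.8100 * 0.96850658 * 0.68887657 - 42.84401620 * 0.41510264 = 14.7805

Answer: Price = 14.7805


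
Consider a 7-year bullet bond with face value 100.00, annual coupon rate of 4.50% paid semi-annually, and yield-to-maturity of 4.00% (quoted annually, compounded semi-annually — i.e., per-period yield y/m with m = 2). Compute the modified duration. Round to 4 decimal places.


Coupon per period c = face * coupon_rate / m = 2.250000
Periods per year m = 2; per-period yield y/m = 0.020000
Number of cashflows N = 14
Cashflows (t years, CF_t, discount factor 1/(1+y/m)^(m*t), PV):
  t = 0.5000: CF_t = 2.250000, DF = 0.980392, PV = 2.205882
  t = 1.0000: CF_t = 2.250000, DF = 0.961169, PV = 2.162630
  t = 1.5000: CF_t = 2.250000, DF = 0.942322, PV = 2.120225
  t = 2.0000: CF_t = 2.250000, DF = 0.923845, PV = 2.078652
  t = 2.5000: CF_t = 2.250000, DF = 0.905731, PV = 2.037894
  t = 3.0000: CF_t = 2.250000, DF = 0.887971, PV = 1.997936
  t = 3.5000: CF_t = 2.250000, DF = 0.870560, PV = 1.958760
  t = 4.0000: CF_t = 2.250000, DF = 0.853490, PV = 1.920353
  t = 4.5000: CF_t = 2.250000, DF = 0.836755, PV = 1.882699
  t = 5.0000: CF_t = 2.250000, DF = 0.820348, PV = 1.845784
  t = 5.5000: CF_t = 2.250000, DF = 0.804263, PV = 1.809592
  t = 6.0000: CF_t = 2.250000, DF = 0.788493, PV = 1.774110
  t = 6.5000: CF_t = 2.250000, DF = 0.773033, PV = 1.739323
  t = 7.0000: CF_t = 102.250000, DF = 0.757875, PV = 77.492721
Price P = sum_t PV_t = 103.026562
First compute Macaulay numerator sum_t t * PV_t:
  t * PV_t at t = 0.5000: 1.102941
  t * PV_t at t = 1.0000: 2.162630
  t * PV_t at t = 1.5000: 3.180338
  t * PV_t at t = 2.0000: 4.157304
  t * PV_t at t = 2.5000: 5.094736
  t * PV_t at t = 3.0000: 5.993807
  t * PV_t at t = 3.5000: 6.855661
  t * PV_t at t = 4.0000: 7.681413
  t * PV_t at t = 4.5000: 8.472147
  t * PV_t at t = 5.0000: 9.228918
  t * PV_t at t = 5.5000: 9.952755
  t * PV_t at t = 6.0000: 10.644658
  t * PV_t at t = 6.5000: 11.305601
  t * PV_t at t = 7.0000: 542.449049
Macaulay duration D = 628.281959 / 103.026562 = 6.098252
Modified duration = D / (1 + y/m) = 6.098252 / (1 + 0.020000) = 5.978679

Answer: Modified duration = 5.9787


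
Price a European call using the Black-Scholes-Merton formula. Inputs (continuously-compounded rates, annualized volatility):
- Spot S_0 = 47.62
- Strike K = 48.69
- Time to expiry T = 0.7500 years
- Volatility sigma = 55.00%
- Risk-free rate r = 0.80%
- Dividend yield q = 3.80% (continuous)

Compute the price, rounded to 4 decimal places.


Answer: Price = 7.8915

Derivation:
d1 = (ln(S/K) + (r - q + 0.5*sigma^2) * T) / (sigma * sqrt(T)) = 0.14426759
d2 = d1 - sigma * sqrt(T) = -0.33204638
exp(-rT) = 0.99401796; exp(-qT) = 0.97190229
C = S_0 * exp(-qT) * N(d1) - K * exp(-rT) * N(d2)
N(d1) = 0.55735542; N(d2) = 0.36992712
C = 47.6200 * 0.97190229 * 0.55735542 - 48.6900 * 0.99401796 * 0.36992712 = 7.8915


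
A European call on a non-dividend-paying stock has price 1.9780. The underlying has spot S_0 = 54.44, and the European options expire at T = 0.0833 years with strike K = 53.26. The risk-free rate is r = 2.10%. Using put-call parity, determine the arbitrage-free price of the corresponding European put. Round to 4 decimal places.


Put-call parity: C - P = S_0 * exp(-qT) - K * exp(-rT).
S_0 * exp(-qT) = 54.4400 * 1.00000000 = 54.44000000
K * exp(-rT) = 53.2600 * 0.99825223 = 53.16691372
P = C - S*exp(-qT) + K*exp(-rT)
P = 1.9780 - 54.44000000 + 53.16691372 = 0.7049

Answer: Put price = 0.7049


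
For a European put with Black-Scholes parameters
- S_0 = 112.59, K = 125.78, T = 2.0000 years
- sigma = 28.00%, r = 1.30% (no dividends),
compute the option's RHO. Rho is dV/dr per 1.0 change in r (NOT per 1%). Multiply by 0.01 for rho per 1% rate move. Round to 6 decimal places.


d1 = -0.0161155881; d2 = -0.4120953855
phi(d1) = 0.3988904787; exp(-qT) = 1.0000000000; exp(-rT) = 0.9743350896
N(-d2) = 0.6598652446
Rho = -K*T*exp(-rT)*N(-d2) = -125.7800 * 2.0000 * 0.9743350896 * 0.6598652446 = -161.735436

Answer: Rho = -161.735436


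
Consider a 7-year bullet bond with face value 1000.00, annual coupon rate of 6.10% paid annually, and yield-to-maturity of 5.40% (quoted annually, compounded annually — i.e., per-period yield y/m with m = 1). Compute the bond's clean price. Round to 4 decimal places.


Answer: Price = 1039.9239

Derivation:
Coupon per period c = face * coupon_rate / m = 61.000000
Periods per year m = 1; per-period yield y/m = 0.054000
Number of cashflows N = 7
Cashflows (t years, CF_t, discount factor 1/(1+y/m)^(m*t), PV):
  t = 1.0000: CF_t = 61.000000, DF = 0.948767, PV = 57.874763
  t = 2.0000: CF_t = 61.000000, DF = 0.900158, PV = 54.909642
  t = 3.0000: CF_t = 61.000000, DF = 0.854040, PV = 52.096435
  t = 4.0000: CF_t = 61.000000, DF = 0.810285, PV = 49.427357
  t = 5.0000: CF_t = 61.000000, DF = 0.768771, PV = 46.895026
  t = 6.0000: CF_t = 61.000000, DF = 0.729384, PV = 44.492434
  t = 7.0000: CF_t = 1061.000000, DF = 0.692015, PV = 734.228280
Price P = sum_t PV_t = 1039.923937


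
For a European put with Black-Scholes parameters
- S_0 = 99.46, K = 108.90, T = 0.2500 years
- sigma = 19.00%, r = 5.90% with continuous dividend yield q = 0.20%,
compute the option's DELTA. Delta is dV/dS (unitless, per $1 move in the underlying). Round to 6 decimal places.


d1 = -0.7569681753; d2 = -0.8519681753
phi(d1) = 0.2995604809; exp(-qT) = 0.9995001250; exp(-rT) = 0.9853582484
N(-d1) = 0.7754655355
Delta = -exp(-qT) * N(-d1) = -0.9995001250 * 0.7754655355 = -0.775078

Answer: Delta = -0.775078


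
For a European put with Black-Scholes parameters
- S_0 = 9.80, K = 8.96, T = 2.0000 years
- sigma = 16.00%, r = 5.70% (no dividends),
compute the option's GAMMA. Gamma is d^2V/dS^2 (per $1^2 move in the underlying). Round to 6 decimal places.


Answer: Gamma = 0.107703

Derivation:
d1 = 1.0129841984; d2 = 0.7867100284
phi(d1) = 0.2388291046; exp(-qT) = 1.0000000000; exp(-rT) = 0.8922579559
Gamma = exp(-qT) * phi(d1) / (S * sigma * sqrt(T)) = 1.0000000000 * 0.2388291046 / (9.8000 * 0.1600 * 1.4142135624) = 0.107703


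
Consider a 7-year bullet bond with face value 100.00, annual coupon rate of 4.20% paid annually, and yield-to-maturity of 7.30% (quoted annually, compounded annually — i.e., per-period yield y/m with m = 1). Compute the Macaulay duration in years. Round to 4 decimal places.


Coupon per period c = face * coupon_rate / m = 4.200000
Periods per year m = 1; per-period yield y/m = 0.073000
Number of cashflows N = 7
Cashflows (t years, CF_t, discount factor 1/(1+y/m)^(m*t), PV):
  t = 1.0000: CF_t = 4.200000, DF = 0.931966, PV = 3.914259
  t = 2.0000: CF_t = 4.200000, DF = 0.868561, PV = 3.647958
  t = 3.0000: CF_t = 4.200000, DF = 0.809470, PV = 3.399775
  t = 4.0000: CF_t = 4.200000, DF = 0.754399, PV = 3.168476
  t = 5.0000: CF_t = 4.200000, DF = 0.703075, PV = 2.952913
  t = 6.0000: CF_t = 4.200000, DF = 0.655242, PV = 2.752016
  t = 7.0000: CF_t = 104.200000, DF = 0.610663, PV = 63.631134
Price P = sum_t PV_t = 83.466531
Macaulay numerator sum_t t * PV_t:
  t * PV_t at t = 1.0000: 3.914259
  t * PV_t at t = 2.0000: 7.295916
  t * PV_t at t = 3.0000: 10.199324
  t * PV_t at t = 4.0000: 12.673903
  t * PV_t at t = 5.0000: 14.764566
  t * PV_t at t = 6.0000: 16.512096
  t * PV_t at t = 7.0000: 445.417940
Macaulay duration D = (sum_t t * PV_t) / P = 510.778005 / 83.466531 = 6.119555

Answer: Macaulay duration = 6.1196 years


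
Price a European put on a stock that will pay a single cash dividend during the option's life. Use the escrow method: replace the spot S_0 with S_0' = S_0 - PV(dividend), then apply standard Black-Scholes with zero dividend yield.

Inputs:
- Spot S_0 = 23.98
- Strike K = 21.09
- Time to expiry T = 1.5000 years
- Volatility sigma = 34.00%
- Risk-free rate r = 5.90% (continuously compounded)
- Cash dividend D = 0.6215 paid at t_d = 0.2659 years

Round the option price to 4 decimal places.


Answer: Price = 1.8443

Derivation:
PV(D) = D * exp(-r * t_d) = 0.6215 * 0.98443432 = 0.61182593
S_0' = S_0 - PV(D) = 23.9800 - 0.61182593 = 23.36817407
d1 = (ln(S_0'/K) + (r + sigma^2/2)*T) / (sigma*sqrt(T)) = 0.66706815
d2 = d1 - sigma*sqrt(T) = 0.25065489
exp(-rT) = 0.91530311
N(-d1) = 0.25236430; N(-d2) = 0.40104047
P = K * exp(-rT) * N(-d2) - S_0' * N(-d1) = 21.0900 * 0.91530311 * 0.40104047 - 23.36817407 * 0.25236430 = 1.8443


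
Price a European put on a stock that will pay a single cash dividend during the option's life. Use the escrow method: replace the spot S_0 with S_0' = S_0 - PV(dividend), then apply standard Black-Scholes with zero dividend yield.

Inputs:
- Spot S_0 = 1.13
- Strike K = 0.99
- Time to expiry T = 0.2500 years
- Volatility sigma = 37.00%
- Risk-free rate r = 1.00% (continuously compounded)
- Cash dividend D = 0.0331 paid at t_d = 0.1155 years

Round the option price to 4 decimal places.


PV(D) = D * exp(-r * t_d) = 0.0331 * 0.99884567 = 0.03306179
S_0' = S_0 - PV(D) = 1.1300 - 0.03306179 = 1.09693821
d1 = (ln(S_0'/K) + (r + sigma^2/2)*T) / (sigma*sqrt(T)) = 0.66046318
d2 = d1 - sigma*sqrt(T) = 0.47546318
exp(-rT) = 0.99750312
N(-d1) = 0.25447832; N(-d2) = 0.31722844
P = K * exp(-rT) * N(-d2) - S_0' * N(-d1) = 0.9900 * 0.99750312 * 0.31722844 - 1.09693821 * 0.25447832 = 0.0341

Answer: Price = 0.0341


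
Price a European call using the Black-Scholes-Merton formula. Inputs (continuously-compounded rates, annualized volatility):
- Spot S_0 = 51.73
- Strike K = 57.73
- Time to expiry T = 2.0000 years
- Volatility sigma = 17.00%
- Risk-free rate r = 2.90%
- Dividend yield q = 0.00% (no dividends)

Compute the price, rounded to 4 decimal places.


d1 = (ln(S/K) + (r - q + 0.5*sigma^2) * T) / (sigma * sqrt(T)) = -0.09499807
d2 = d1 - sigma * sqrt(T) = -0.33541438
exp(-rT) = 0.94364995; exp(-qT) = 1.00000000
C = S_0 * exp(-qT) * N(d1) - K * exp(-rT) * N(d2)
N(d1) = 0.46215818; N(d2) = 0.36865626
C = 51.7300 * 1.00000000 * 0.46215818 - 57.7300 * 0.94364995 * 0.36865626 = 3.8242

Answer: Price = 3.8242


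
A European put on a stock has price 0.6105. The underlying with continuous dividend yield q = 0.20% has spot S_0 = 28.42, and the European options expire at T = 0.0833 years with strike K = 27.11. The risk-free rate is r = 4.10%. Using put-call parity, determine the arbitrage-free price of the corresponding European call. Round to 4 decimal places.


Put-call parity: C - P = S_0 * exp(-qT) - K * exp(-rT).
S_0 * exp(-qT) = 28.4200 * 0.99983341 = 28.41526562
K * exp(-rT) = 27.1100 * 0.99659053 = 27.01756915
C = P + S*exp(-qT) - K*exp(-rT)
C = 0.6105 + 28.41526562 - 27.01756915 = 2.0082

Answer: Call price = 2.0082


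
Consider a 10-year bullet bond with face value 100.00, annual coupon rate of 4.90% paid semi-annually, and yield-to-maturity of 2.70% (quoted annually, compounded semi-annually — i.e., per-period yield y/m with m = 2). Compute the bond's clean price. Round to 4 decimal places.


Coupon per period c = face * coupon_rate / m = 2.450000
Periods per year m = 2; per-period yield y/m = 0.013500
Number of cashflows N = 20
Cashflows (t years, CF_t, discount factor 1/(1+y/m)^(m*t), PV):
  t = 0.5000: CF_t = 2.450000, DF = 0.986680, PV = 2.417366
  t = 1.0000: CF_t = 2.450000, DF = 0.973537, PV = 2.385166
  t = 1.5000: CF_t = 2.450000, DF = 0.960569, PV = 2.353395
  t = 2.0000: CF_t = 2.450000, DF = 0.947774, PV = 2.322047
  t = 2.5000: CF_t = 2.450000, DF = 0.935150, PV = 2.291117
  t = 3.0000: CF_t = 2.450000, DF = 0.922694, PV = 2.260599
  t = 3.5000: CF_t = 2.450000, DF = 0.910403, PV = 2.230488
  t = 4.0000: CF_t = 2.450000, DF = 0.898276, PV = 2.200777
  t = 4.5000: CF_t = 2.450000, DF = 0.886311, PV = 2.171462
  t = 5.0000: CF_t = 2.450000, DF = 0.874505, PV = 2.142538
  t = 5.5000: CF_t = 2.450000, DF = 0.862857, PV = 2.113999
  t = 6.0000: CF_t = 2.450000, DF = 0.851363, PV = 2.085840
  t = 6.5000: CF_t = 2.450000, DF = 0.840023, PV = 2.058057
  t = 7.0000: CF_t = 2.450000, DF = 0.828834, PV = 2.030643
  t = 7.5000: CF_t = 2.450000, DF = 0.817794, PV = 2.003594
  t = 8.0000: CF_t = 2.450000, DF = 0.806900, PV = 1.976906
  t = 8.5000: CF_t = 2.450000, DF = 0.796152, PV = 1.950573
  t = 9.0000: CF_t = 2.450000, DF = 0.785547, PV = 1.924591
  t = 9.5000: CF_t = 2.450000, DF = 0.775084, PV = 1.898955
  t = 10.0000: CF_t = 102.450000, DF = 0.764760, PV = 78.349621
Price P = sum_t PV_t = 119.167736

Answer: Price = 119.1677


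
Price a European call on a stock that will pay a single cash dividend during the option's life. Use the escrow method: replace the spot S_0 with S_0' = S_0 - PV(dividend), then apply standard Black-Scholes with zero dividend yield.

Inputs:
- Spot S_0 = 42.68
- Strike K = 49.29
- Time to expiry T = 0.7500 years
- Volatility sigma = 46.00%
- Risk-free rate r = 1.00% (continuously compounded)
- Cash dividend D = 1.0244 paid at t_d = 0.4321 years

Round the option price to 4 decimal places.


PV(D) = D * exp(-r * t_d) = 1.0244 * 0.99568832 = 1.01998312
S_0' = S_0 - PV(D) = 42.6800 - 1.01998312 = 41.66001688
d1 = (ln(S_0'/K) + (r + sigma^2/2)*T) / (sigma*sqrt(T)) = -0.20415452
d2 = d1 - sigma*sqrt(T) = -0.60252620
exp(-rT) = 0.99252805
N(d1) = 0.41911638; N(d2) = 0.27341196
C = S_0' * N(d1) - K * exp(-rT) * N(d2) = 41.66001688 * 0.41911638 - 49.2900 * 0.99252805 * 0.27341196 = 4.0846

Answer: Price = 4.0846


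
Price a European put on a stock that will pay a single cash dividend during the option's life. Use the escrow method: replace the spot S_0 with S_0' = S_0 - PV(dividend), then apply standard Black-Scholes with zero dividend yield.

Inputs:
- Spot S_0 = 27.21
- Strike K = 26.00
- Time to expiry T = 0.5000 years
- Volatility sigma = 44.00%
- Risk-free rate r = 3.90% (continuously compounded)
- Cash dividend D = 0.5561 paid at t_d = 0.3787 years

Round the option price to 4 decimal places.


Answer: Price = 2.6749

Derivation:
PV(D) = D * exp(-r * t_d) = 0.5561 * 0.98533923 = 0.54794715
S_0' = S_0 - PV(D) = 27.2100 - 0.54794715 = 26.66205285
d1 = (ln(S_0'/K) + (r + sigma^2/2)*T) / (sigma*sqrt(T)) = 0.29905723
d2 = d1 - sigma*sqrt(T) = -0.01206975
exp(-rT) = 0.98068890
N(-d1) = 0.38244819; N(-d2) = 0.50481502
P = K * exp(-rT) * N(-d2) - S_0' * N(-d1) = 26.0000 * 0.98068890 * 0.50481502 - 26.66205285 * 0.38244819 = 2.6749


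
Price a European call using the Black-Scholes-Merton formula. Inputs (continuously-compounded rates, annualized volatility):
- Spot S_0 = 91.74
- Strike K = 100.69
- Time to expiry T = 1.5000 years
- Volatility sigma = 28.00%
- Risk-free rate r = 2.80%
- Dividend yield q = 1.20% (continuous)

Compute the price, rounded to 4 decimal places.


Answer: Price = 9.7373

Derivation:
d1 = (ln(S/K) + (r - q + 0.5*sigma^2) * T) / (sigma * sqrt(T)) = -0.03000042
d2 = d1 - sigma * sqrt(T) = -0.37292898
exp(-rT) = 0.95886978; exp(-qT) = 0.98216103
C = S_0 * exp(-qT) * N(d1) - K * exp(-rT) * N(d2)
N(d1) = 0.48803336; N(d2) = 0.35460065
C = 91.7400 * 0.98216103 * 0.48803336 - 100.6900 * 0.95886978 * 0.35460065 = 9.7373


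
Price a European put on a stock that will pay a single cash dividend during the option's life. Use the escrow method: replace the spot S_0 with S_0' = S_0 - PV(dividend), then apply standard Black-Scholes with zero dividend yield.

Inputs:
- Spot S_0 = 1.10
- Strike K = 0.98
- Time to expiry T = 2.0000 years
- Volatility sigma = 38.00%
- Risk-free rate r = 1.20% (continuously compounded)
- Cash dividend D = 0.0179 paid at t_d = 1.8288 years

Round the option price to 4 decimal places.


Answer: Price = 0.1587

Derivation:
PV(D) = D * exp(-r * t_d) = 0.0179 * 0.97829345 = 0.01751145
S_0' = S_0 - PV(D) = 1.1000 - 0.01751145 = 1.08248855
d1 = (ln(S_0'/K) + (r + sigma^2/2)*T) / (sigma*sqrt(T)) = 0.49844573
d2 = d1 - sigma*sqrt(T) = -0.03895543
exp(-rT) = 0.97628571
N(-d1) = 0.30908496; N(-d2) = 0.51553704
P = K * exp(-rT) * N(-d2) - S_0' * N(-d1) = 0.9800 * 0.97628571 * 0.51553704 - 1.08248855 * 0.30908496 = 0.1587


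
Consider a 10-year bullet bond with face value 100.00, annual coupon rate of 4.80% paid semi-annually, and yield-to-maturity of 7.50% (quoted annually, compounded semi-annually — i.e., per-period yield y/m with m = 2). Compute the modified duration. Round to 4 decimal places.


Answer: Modified duration = 7.5190

Derivation:
Coupon per period c = face * coupon_rate / m = 2.400000
Periods per year m = 2; per-period yield y/m = 0.037500
Number of cashflows N = 20
Cashflows (t years, CF_t, discount factor 1/(1+y/m)^(m*t), PV):
  t = 0.5000: CF_t = 2.400000, DF = 0.963855, PV = 2.313253
  t = 1.0000: CF_t = 2.400000, DF = 0.929017, PV = 2.229641
  t = 1.5000: CF_t = 2.400000, DF = 0.895438, PV = 2.149052
  t = 2.0000: CF_t = 2.400000, DF = 0.863073, PV = 2.071375
  t = 2.5000: CF_t = 2.400000, DF = 0.831878, PV = 1.996506
  t = 3.0000: CF_t = 2.400000, DF = 0.801810, PV = 1.924344
  t = 3.5000: CF_t = 2.400000, DF = 0.772829, PV = 1.854789
  t = 4.0000: CF_t = 2.400000, DF = 0.744895, PV = 1.787748
  t = 4.5000: CF_t = 2.400000, DF = 0.717971, PV = 1.723131
  t = 5.0000: CF_t = 2.400000, DF = 0.692020, PV = 1.660849
  t = 5.5000: CF_t = 2.400000, DF = 0.667008, PV = 1.600818
  t = 6.0000: CF_t = 2.400000, DF = 0.642899, PV = 1.542958
  t = 6.5000: CF_t = 2.400000, DF = 0.619662, PV = 1.487188
  t = 7.0000: CF_t = 2.400000, DF = 0.597264, PV = 1.433434
  t = 7.5000: CF_t = 2.400000, DF = 0.575676, PV = 1.381623
  t = 8.0000: CF_t = 2.400000, DF = 0.554869, PV = 1.331685
  t = 8.5000: CF_t = 2.400000, DF = 0.534813, PV = 1.283552
  t = 9.0000: CF_t = 2.400000, DF = 0.515483, PV = 1.237159
  t = 9.5000: CF_t = 2.400000, DF = 0.496851, PV = 1.192442
  t = 10.0000: CF_t = 102.400000, DF = 0.478892, PV = 49.038576
Price P = sum_t PV_t = 81.240124
First compute Macaulay numerator sum_t t * PV_t:
  t * PV_t at t = 0.5000: 1.156627
  t * PV_t at t = 1.0000: 2.229641
  t * PV_t at t = 1.5000: 3.223578
  t * PV_t at t = 2.0000: 4.142751
  t * PV_t at t = 2.5000: 4.991266
  t * PV_t at t = 3.0000: 5.773031
  t * PV_t at t = 3.5000: 6.491761
  t * PV_t at t = 4.0000: 7.150994
  t * PV_t at t = 4.5000: 7.754089
  t * PV_t at t = 5.0000: 8.304246
  t * PV_t at t = 5.5000: 8.804502
  t * PV_t at t = 6.0000: 9.257745
  t * PV_t at t = 6.5000: 9.666722
  t * PV_t at t = 7.0000: 10.034040
  t * PV_t at t = 7.5000: 10.362175
  t * PV_t at t = 8.0000: 10.653481
  t * PV_t at t = 8.5000: 10.910192
  t * PV_t at t = 9.0000: 11.134427
  t * PV_t at t = 9.5000: 11.328198
  t * PV_t at t = 10.0000: 490.385758
Macaulay duration D = 633.755223 / 81.240124 = 7.801012
Modified duration = D / (1 + y/m) = 7.801012 / (1 + 0.037500) = 7.519048


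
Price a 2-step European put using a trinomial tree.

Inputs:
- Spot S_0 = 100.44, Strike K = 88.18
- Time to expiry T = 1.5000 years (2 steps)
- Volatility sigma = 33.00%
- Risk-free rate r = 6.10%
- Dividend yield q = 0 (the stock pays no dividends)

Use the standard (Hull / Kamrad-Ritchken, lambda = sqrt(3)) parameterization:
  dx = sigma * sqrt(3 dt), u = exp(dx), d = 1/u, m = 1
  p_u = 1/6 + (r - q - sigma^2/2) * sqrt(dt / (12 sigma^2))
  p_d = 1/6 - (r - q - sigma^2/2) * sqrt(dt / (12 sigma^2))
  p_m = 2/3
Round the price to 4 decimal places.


Answer: Price = V(0,0) = 6.5170

Derivation:
dt = T/N = 0.750000; dx = sigma*sqrt(3*dt) = 0.495000
u = exp(dx) = 1.640498; d = 1/u = 0.609571
p_u = 0.171629, p_m = 0.666667, p_d = 0.161705
Discount per step: exp(-r*dt) = 0.955281
Stock lattice S(k, j) with j the centered position index:
  k=0: S(0,+0) = 100.4400
  k=1: S(1,-1) = 61.2253; S(1,+0) = 100.4400; S(1,+1) = 164.7716
  k=2: S(2,-2) = 37.3212; S(2,-1) = 61.2253; S(2,+0) = 100.4400; S(2,+1) = 164.7716; S(2,+2) = 270.3076
Terminal payoffs V(N, j) = max(K - S_T, 0):
  V(2,-2) = 50.858837; V(2,-1) = 26.954698; V(2,+0) = 0.000000; V(2,+1) = 0.000000; V(2,+2) = 0.000000
Backward induction: V(k, j) = exp(-r*dt) * [p_u * V(k+1, j+1) + p_m * V(k+1, j) + p_d * V(k+1, j-1)]
  V(1,-1) = exp(-r*dt) * [p_u*0.000000 + p_m*26.954698 + p_d*50.858837] = 25.022532
  V(1,+0) = exp(-r*dt) * [p_u*0.000000 + p_m*0.000000 + p_d*26.954698] = 4.163780
  V(1,+1) = exp(-r*dt) * [p_u*0.000000 + p_m*0.000000 + p_d*0.000000] = 0.000000
  V(0,+0) = exp(-r*dt) * [p_u*0.000000 + p_m*4.163780 + p_d*25.022532] = 6.517031


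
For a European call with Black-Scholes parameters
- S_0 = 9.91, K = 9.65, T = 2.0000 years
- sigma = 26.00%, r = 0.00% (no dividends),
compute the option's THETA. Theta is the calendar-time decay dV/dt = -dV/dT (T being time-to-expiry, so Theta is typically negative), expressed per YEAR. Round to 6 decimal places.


d1 = 0.2561533287; d2 = -0.1115421975
phi(d1) = 0.3860664411; exp(-qT) = 1.0000000000; exp(-rT) = 1.0000000000
Theta = -S*exp(-qT)*phi(d1)*sigma/(2*sqrt(T)) - r*K*exp(-rT)*N(d2) + q*S*exp(-qT)*N(d1)
N(d1) = 0.6010837776; N(d2) = 0.4555932028; sqrt(T) = 1.4142135624
Term 1 = -9.9100 * 1.0000000000 * 0.3860664411 * 0.2600 / (2 * 1.4142135624) = -0.3516932727
Term 2 = -0.0000 * 9.6500 * 1.0000000000 * 0.4555932028 = -0.0000000000
Term 3 = 0 (no dividend yield, q = 0)
Theta = -0.3516932727 + (-0.0000000000) + (0.0000000000) = -0.351693

Answer: Theta = -0.351693


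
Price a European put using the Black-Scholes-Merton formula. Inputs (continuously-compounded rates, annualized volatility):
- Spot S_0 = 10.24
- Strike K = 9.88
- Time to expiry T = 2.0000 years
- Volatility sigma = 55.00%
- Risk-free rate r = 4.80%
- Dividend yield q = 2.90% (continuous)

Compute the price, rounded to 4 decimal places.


d1 = (ln(S/K) + (r - q + 0.5*sigma^2) * T) / (sigma * sqrt(T)) = 0.48377560
d2 = d1 - sigma * sqrt(T) = -0.29404186
exp(-rT) = 0.90846402; exp(-qT) = 0.94364995
P = K * exp(-rT) * N(-d2) - S_0 * exp(-qT) * N(-d1)
N(-d1) = 0.31427257; N(-d2) = 0.61563704
P = 9.8800 * 0.90846402 * 0.61563704 - 10.2400 * 0.94364995 * 0.31427257 = 2.4889

Answer: Price = 2.4889


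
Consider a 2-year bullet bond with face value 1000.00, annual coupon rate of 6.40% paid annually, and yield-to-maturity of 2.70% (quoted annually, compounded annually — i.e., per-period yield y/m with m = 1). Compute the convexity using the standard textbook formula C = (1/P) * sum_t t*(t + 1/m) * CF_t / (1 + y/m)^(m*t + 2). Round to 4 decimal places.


Coupon per period c = face * coupon_rate / m = 64.000000
Periods per year m = 1; per-period yield y/m = 0.027000
Number of cashflows N = 2
Cashflows (t years, CF_t, discount factor 1/(1+y/m)^(m*t), PV):
  t = 1.0000: CF_t = 64.000000, DF = 0.973710, PV = 62.317429
  t = 2.0000: CF_t = 1064.000000, DF = 0.948111, PV = 1008.789936
Price P = sum_t PV_t = 1071.107365
Convexity numerator sum_t t*(t + 1/m) * CF_t / (1+y/m)^(m*t + 2):
  t = 1.0000: term = 118.167661
  t = 2.0000: term = 5738.668050
Convexity = (1/P) * sum = 5856.835711 / 1071.107365 = 5.468019

Answer: Convexity = 5.4680


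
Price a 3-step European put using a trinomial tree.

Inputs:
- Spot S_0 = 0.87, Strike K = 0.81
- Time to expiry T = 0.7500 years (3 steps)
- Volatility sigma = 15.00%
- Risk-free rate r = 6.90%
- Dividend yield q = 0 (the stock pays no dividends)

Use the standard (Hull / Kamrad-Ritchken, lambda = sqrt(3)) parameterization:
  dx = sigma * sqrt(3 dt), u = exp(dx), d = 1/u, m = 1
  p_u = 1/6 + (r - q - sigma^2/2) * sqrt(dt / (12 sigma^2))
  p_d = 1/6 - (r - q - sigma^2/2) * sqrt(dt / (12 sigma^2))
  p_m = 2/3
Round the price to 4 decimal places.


dt = T/N = 0.250000; dx = sigma*sqrt(3*dt) = 0.129904
u = exp(dx) = 1.138719; d = 1/u = 0.878180
p_u = 0.222237, p_m = 0.666667, p_d = 0.111097
Discount per step: exp(-r*dt) = 0.982898
Stock lattice S(k, j) with j the centered position index:
  k=0: S(0,+0) = 0.8700
  k=1: S(1,-1) = 0.7640; S(1,+0) = 0.8700; S(1,+1) = 0.9907
  k=2: S(2,-2) = 0.6709; S(2,-1) = 0.7640; S(2,+0) = 0.8700; S(2,+1) = 0.9907; S(2,+2) = 1.1281
  k=3: S(3,-3) = 0.5892; S(3,-2) = 0.6709; S(3,-1) = 0.7640; S(3,+0) = 0.8700; S(3,+1) = 0.9907; S(3,+2) = 1.1281; S(3,+3) = 1.2846
Terminal payoffs V(N, j) = max(K - S_T, 0):
  V(3,-3) = 0.220791; V(3,-2) = 0.139056; V(3,-1) = 0.045983; V(3,+0) = 0.000000; V(3,+1) = 0.000000; V(3,+2) = 0.000000; V(3,+3) = 0.000000
Backward induction: V(k, j) = exp(-r*dt) * [p_u * V(k+1, j+1) + p_m * V(k+1, j) + p_d * V(k+1, j-1)]
  V(2,-2) = exp(-r*dt) * [p_u*0.045983 + p_m*0.139056 + p_d*0.220791] = 0.125273
  V(2,-1) = exp(-r*dt) * [p_u*0.000000 + p_m*0.045983 + p_d*0.139056] = 0.045316
  V(2,+0) = exp(-r*dt) * [p_u*0.000000 + p_m*0.000000 + p_d*0.045983] = 0.005021
  V(2,+1) = exp(-r*dt) * [p_u*0.000000 + p_m*0.000000 + p_d*0.000000] = 0.000000
  V(2,+2) = exp(-r*dt) * [p_u*0.000000 + p_m*0.000000 + p_d*0.000000] = 0.000000
  V(1,-1) = exp(-r*dt) * [p_u*0.005021 + p_m*0.045316 + p_d*0.125273] = 0.044470
  V(1,+0) = exp(-r*dt) * [p_u*0.000000 + p_m*0.005021 + p_d*0.045316] = 0.008239
  V(1,+1) = exp(-r*dt) * [p_u*0.000000 + p_m*0.000000 + p_d*0.005021] = 0.000548
  V(0,+0) = exp(-r*dt) * [p_u*0.000548 + p_m*0.008239 + p_d*0.044470] = 0.010374

Answer: Price = V(0,0) = 0.0104


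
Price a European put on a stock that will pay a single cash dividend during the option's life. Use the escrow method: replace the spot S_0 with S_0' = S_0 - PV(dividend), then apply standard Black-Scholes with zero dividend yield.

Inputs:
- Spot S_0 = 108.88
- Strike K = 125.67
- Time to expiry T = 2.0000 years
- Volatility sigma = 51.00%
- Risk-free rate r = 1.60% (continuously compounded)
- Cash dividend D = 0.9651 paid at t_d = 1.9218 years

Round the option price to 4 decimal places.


PV(D) = D * exp(-r * t_d) = 0.9651 * 0.96971914 = 0.93587594
S_0' = S_0 - PV(D) = 108.8800 - 0.93587594 = 107.94412406
d1 = (ln(S_0'/K) + (r + sigma^2/2)*T) / (sigma*sqrt(T)) = 0.19418303
d2 = d1 - sigma*sqrt(T) = -0.52706589
exp(-rT) = 0.96850658
N(-d1) = 0.42301629; N(-d2) = 0.70092608
P = K * exp(-rT) * N(-d2) - S_0' * N(-d1) = 125.6700 * 0.96850658 * 0.70092608 - 107.94412406 * 0.42301629 = 39.6491

Answer: Price = 39.6491


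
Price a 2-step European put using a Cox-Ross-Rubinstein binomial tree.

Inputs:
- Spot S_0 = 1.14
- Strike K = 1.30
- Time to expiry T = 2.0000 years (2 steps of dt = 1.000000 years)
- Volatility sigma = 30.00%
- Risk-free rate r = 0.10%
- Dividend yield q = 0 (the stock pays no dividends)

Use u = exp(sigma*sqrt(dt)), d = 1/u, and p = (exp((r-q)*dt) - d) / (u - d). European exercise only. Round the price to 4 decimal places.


dt = T/N = 1.000000
u = exp(sigma*sqrt(dt)) = 1.349859; d = 1/u = 0.740818
p = (exp((r-q)*dt) - d) / (u - d) = 0.427200
Discount per step: exp(-r*dt) = 0.999000
Stock lattice S(k, i) with i counting down-moves:
  k=0: S(0,0) = 1.1400
  k=1: S(1,0) = 1.5388; S(1,1) = 0.8445
  k=2: S(2,0) = 2.0772; S(2,1) = 1.1400; S(2,2) = 0.6256
Terminal payoffs V(N, i) = max(K - S_T, 0):
  V(2,0) = 0.000000; V(2,1) = 0.160000; V(2,2) = 0.674355
Backward induction: V(k, i) = exp(-r*dt) * [p * V(k+1, i) + (1-p) * V(k+1, i+1)].
  V(1,0) = exp(-r*dt) * [p*0.000000 + (1-p)*0.160000] = 0.091556
  V(1,1) = exp(-r*dt) * [p*0.160000 + (1-p)*0.674355] = 0.454168
  V(0,0) = exp(-r*dt) * [p*0.091556 + (1-p)*0.454168] = 0.298961

Answer: Price = V(0,0) = 0.2990


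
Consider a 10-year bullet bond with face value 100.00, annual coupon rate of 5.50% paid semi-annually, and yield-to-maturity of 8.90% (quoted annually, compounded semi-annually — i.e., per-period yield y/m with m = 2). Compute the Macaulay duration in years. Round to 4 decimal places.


Coupon per period c = face * coupon_rate / m = 2.750000
Periods per year m = 2; per-period yield y/m = 0.044500
Number of cashflows N = 20
Cashflows (t years, CF_t, discount factor 1/(1+y/m)^(m*t), PV):
  t = 0.5000: CF_t = 2.750000, DF = 0.957396, PV = 2.632839
  t = 1.0000: CF_t = 2.750000, DF = 0.916607, PV = 2.520669
  t = 1.5000: CF_t = 2.750000, DF = 0.877556, PV = 2.413278
  t = 2.0000: CF_t = 2.750000, DF = 0.840168, PV = 2.310462
  t = 2.5000: CF_t = 2.750000, DF = 0.804374, PV = 2.212027
  t = 3.0000: CF_t = 2.750000, DF = 0.770104, PV = 2.117786
  t = 3.5000: CF_t = 2.750000, DF = 0.737294, PV = 2.027559
  t = 4.0000: CF_t = 2.750000, DF = 0.705883, PV = 1.941177
  t = 4.5000: CF_t = 2.750000, DF = 0.675809, PV = 1.858475
  t = 5.0000: CF_t = 2.750000, DF = 0.647017, PV = 1.779296
  t = 5.5000: CF_t = 2.750000, DF = 0.619451, PV = 1.703491
  t = 6.0000: CF_t = 2.750000, DF = 0.593060, PV = 1.630915
  t = 6.5000: CF_t = 2.750000, DF = 0.567793, PV = 1.561431
  t = 7.0000: CF_t = 2.750000, DF = 0.543603, PV = 1.494908
  t = 7.5000: CF_t = 2.750000, DF = 0.520443, PV = 1.431219
  t = 8.0000: CF_t = 2.750000, DF = 0.498270, PV = 1.370243
  t = 8.5000: CF_t = 2.750000, DF = 0.477042, PV = 1.311865
  t = 9.0000: CF_t = 2.750000, DF = 0.456718, PV = 1.255974
  t = 9.5000: CF_t = 2.750000, DF = 0.437260, PV = 1.202464
  t = 10.0000: CF_t = 102.750000, DF = 0.418631, PV = 43.014308
Price P = sum_t PV_t = 77.790388
Macaulay numerator sum_t t * PV_t:
  t * PV_t at t = 0.5000: 1.316419
  t * PV_t at t = 1.0000: 2.520669
  t * PV_t at t = 1.5000: 3.619917
  t * PV_t at t = 2.0000: 4.620925
  t * PV_t at t = 2.5000: 5.530068
  t * PV_t at t = 3.0000: 6.353357
  t * PV_t at t = 3.5000: 7.096458
  t * PV_t at t = 4.0000: 7.764708
  t * PV_t at t = 4.5000: 8.363137
  t * PV_t at t = 5.0000: 8.896481
  t * PV_t at t = 5.5000: 9.369200
  t * PV_t at t = 6.0000: 9.785491
  t * PV_t at t = 6.5000: 10.149304
  t * PV_t at t = 7.0000: 10.464356
  t * PV_t at t = 7.5000: 10.734141
  t * PV_t at t = 8.0000: 10.961944
  t * PV_t at t = 8.5000: 11.150852
  t * PV_t at t = 9.0000: 11.303767
  t * PV_t at t = 9.5000: 11.423412
  t * PV_t at t = 10.0000: 430.143084
Macaulay duration D = (sum_t t * PV_t) / P = 581.567691 / 77.790388 = 7.476087

Answer: Macaulay duration = 7.4761 years


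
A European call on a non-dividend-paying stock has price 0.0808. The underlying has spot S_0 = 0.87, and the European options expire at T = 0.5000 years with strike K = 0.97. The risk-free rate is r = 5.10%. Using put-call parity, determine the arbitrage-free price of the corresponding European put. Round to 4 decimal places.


Answer: Put price = 0.1564

Derivation:
Put-call parity: C - P = S_0 * exp(-qT) - K * exp(-rT).
S_0 * exp(-qT) = 0.8700 * 1.00000000 = 0.87000000
K * exp(-rT) = 0.9700 * 0.97482238 = 0.94557771
P = C - S*exp(-qT) + K*exp(-rT)
P = 0.0808 - 0.87000000 + 0.94557771 = 0.1564


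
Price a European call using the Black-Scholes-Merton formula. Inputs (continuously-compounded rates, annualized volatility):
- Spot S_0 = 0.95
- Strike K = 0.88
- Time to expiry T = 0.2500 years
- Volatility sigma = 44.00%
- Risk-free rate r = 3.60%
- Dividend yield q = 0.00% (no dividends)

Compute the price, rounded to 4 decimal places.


d1 = (ln(S/K) + (r - q + 0.5*sigma^2) * T) / (sigma * sqrt(T)) = 0.49881853
d2 = d1 - sigma * sqrt(T) = 0.27881853
exp(-rT) = 0.99104038; exp(-qT) = 1.00000000
C = S_0 * exp(-qT) * N(d1) - K * exp(-rT) * N(d2)
N(d1) = 0.69104638; N(d2) = 0.60980795
C = 0.9500 * 1.00000000 * 0.69104638 - 0.8800 * 0.99104038 * 0.60980795 = 0.1247

Answer: Price = 0.1247


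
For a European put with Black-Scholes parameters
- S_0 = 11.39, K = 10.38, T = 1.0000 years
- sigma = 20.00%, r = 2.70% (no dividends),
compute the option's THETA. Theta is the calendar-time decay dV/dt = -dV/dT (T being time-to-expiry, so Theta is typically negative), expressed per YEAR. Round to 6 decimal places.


d1 = 0.6992744986; d2 = 0.4992744986
phi(d1) = 0.3124124699; exp(-qT) = 1.0000000000; exp(-rT) = 0.9733612415
Theta = -S*exp(-qT)*phi(d1)*sigma/(2*sqrt(T)) + r*K*exp(-rT)*N(-d2) - q*S*exp(-qT)*N(-d1)
N(-d1) = 0.2421902504; N(-d2) = 0.3087930089; sqrt(T) = 1.0000000000
Term 1 = -11.3900 * 1.0000000000 * 0.3124124699 * 0.2000 / (2 * 1.0000000000) = -0.3558378032
Term 2 = 0.0270 * 10.3800 * 0.9733612415 * 0.3087930089 = 0.0842369485
Term 3 = 0 (no dividend yield, q = 0)
Theta = -0.3558378032 + (0.0842369485) + (0.0000000000) = -0.271601

Answer: Theta = -0.271601


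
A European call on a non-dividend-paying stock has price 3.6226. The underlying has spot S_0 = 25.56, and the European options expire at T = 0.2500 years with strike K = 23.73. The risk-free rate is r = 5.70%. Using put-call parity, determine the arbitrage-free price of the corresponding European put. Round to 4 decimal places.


Answer: Put price = 1.4568

Derivation:
Put-call parity: C - P = S_0 * exp(-qT) - K * exp(-rT).
S_0 * exp(-qT) = 25.5600 * 1.00000000 = 25.56000000
K * exp(-rT) = 23.7300 * 0.98585105 = 23.39424543
P = C - S*exp(-qT) + K*exp(-rT)
P = 3.6226 - 25.56000000 + 23.39424543 = 1.4568


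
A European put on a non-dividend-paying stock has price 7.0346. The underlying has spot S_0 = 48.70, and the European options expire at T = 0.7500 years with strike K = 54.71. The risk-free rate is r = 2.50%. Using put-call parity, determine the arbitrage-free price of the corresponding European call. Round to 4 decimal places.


Put-call parity: C - P = S_0 * exp(-qT) - K * exp(-rT).
S_0 * exp(-qT) = 48.7000 * 1.00000000 = 48.70000000
K * exp(-rT) = 54.7100 * 0.98142469 = 53.69374467
C = P + S*exp(-qT) - K*exp(-rT)
C = 7.0346 + 48.70000000 - 53.69374467 = 2.0409

Answer: Call price = 2.0409


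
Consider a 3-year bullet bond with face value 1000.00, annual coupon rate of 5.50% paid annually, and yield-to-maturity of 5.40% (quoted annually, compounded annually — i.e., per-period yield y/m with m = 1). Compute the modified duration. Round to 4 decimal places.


Coupon per period c = face * coupon_rate / m = 55.000000
Periods per year m = 1; per-period yield y/m = 0.054000
Number of cashflows N = 3
Cashflows (t years, CF_t, discount factor 1/(1+y/m)^(m*t), PV):
  t = 1.0000: CF_t = 55.000000, DF = 0.948767, PV = 52.182163
  t = 2.0000: CF_t = 55.000000, DF = 0.900158, PV = 49.508694
  t = 3.0000: CF_t = 1055.000000, DF = 0.854040, PV = 901.012108
Price P = sum_t PV_t = 1002.702965
First compute Macaulay numerator sum_t t * PV_t:
  t * PV_t at t = 1.0000: 52.182163
  t * PV_t at t = 2.0000: 99.017387
  t * PV_t at t = 3.0000: 2703.036323
Macaulay duration D = 2854.235874 / 1002.702965 = 2.846542
Modified duration = D / (1 + y/m) = 2.846542 / (1 + 0.054000) = 2.700704

Answer: Modified duration = 2.7007
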